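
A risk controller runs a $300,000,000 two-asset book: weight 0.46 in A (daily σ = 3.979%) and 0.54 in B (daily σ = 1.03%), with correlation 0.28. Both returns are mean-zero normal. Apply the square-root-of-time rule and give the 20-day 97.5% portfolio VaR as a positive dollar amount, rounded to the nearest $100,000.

$54,100,000

σ_p = √(0.46²·3.979² + 0.54²·1.03² + 2·0.28·0.46·0.54·3.979·1.03) = 2.057%.
σ_{20d} = 2.057% × √20 = 9.199%.
z(97.5%) = 1.960.
VaR = 1.960 × 9.199% = 18.030%; on $300,000,000 that is $54,090,000.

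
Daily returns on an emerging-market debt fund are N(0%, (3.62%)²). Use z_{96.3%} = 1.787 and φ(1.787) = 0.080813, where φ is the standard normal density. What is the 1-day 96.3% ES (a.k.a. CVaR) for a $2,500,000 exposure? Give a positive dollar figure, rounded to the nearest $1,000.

Tail multiplier: φ(z)/(1−α) = 0.080813 / 0.037 = 2.184.
ES = 3.62% × 2.184 = 7.906%.
On $2,500,000: 0.07906 × $2,500,000 = $197,650.

$198,000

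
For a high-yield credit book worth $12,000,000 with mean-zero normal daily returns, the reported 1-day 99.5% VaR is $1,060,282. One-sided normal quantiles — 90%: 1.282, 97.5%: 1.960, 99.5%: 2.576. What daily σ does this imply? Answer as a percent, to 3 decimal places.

3.430%

VaR as a fraction: $1,060,282 / $12,000,000 = 8.836%.
σ = VaR / z = 8.836% / 2.576 = 3.430%.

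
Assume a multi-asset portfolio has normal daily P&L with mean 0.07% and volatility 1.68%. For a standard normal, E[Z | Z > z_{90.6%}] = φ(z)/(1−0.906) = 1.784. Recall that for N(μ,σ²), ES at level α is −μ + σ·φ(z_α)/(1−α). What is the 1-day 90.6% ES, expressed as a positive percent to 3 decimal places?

ES = −(0.07%) + 1.68% × 1.784 = 2.927%.

2.927%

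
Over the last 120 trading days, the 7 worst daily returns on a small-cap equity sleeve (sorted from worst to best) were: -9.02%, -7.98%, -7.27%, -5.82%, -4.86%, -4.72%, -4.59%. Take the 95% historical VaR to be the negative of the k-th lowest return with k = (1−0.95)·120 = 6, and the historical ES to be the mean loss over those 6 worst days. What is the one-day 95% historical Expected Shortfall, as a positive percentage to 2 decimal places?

6.61%

The 6 worst returns sum to -39.67%.
ES = −(-39.67%) / 6 = 6.6116…% ≈ 6.61%.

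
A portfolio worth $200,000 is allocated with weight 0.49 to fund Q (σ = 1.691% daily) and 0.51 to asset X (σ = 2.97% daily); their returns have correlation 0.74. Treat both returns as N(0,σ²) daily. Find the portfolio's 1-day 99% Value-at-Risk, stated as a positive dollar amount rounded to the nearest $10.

σ_p² = 0.49²·1.691² + 0.51²·2.97² + 2·0.74·0.49·0.51·1.691·2.97 = 4.8384 (%²).
σ_p = √4.8384 = 2.200%.
At 99%, z = 2.326.
VaR = 2.326 × 2.200% = 5.117%; on $200,000 that is $10,234.

$10,230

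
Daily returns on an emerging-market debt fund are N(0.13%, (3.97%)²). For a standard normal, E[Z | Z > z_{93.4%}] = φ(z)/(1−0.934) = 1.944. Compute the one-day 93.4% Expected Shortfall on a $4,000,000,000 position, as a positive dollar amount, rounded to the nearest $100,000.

ES = −(0.13%) + 3.97% × 1.944 = 7.588%.
On $4,000,000,000: 0.07588 × $4,000,000,000 = $303,520,000.

$303,500,000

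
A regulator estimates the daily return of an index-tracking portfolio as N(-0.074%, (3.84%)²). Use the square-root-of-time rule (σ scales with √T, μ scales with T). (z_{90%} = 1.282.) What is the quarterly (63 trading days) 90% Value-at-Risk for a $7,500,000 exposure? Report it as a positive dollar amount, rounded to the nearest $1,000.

$3,280,000

σ_{63d} = 3.84% × √63 = 30.479%; μ_{63d} = 63 × -0.074% = -4.662%.
VaR = −(-4.662%) + 1.282 × 30.479% = 43.736%.
On $7,500,000: 0.43736 × $7,500,000 = $3,280,200.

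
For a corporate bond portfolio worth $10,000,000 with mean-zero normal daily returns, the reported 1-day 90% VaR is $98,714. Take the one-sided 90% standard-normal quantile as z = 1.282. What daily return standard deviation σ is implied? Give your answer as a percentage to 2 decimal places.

VaR as a fraction: $98,714 / $10,000,000 = 0.987%.
σ = VaR / z = 0.987% / 1.282 = 0.770%.

0.77%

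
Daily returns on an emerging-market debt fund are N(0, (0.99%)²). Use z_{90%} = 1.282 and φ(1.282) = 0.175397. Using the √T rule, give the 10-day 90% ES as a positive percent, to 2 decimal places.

5.49%

σ_{10d} = 0.99% × √10 = 3.131%.
ES multiplier = φ(z)/(1−α) = 0.175397/0.1 = 1.754.
ES = 3.131% × 1.754 = 5.492%.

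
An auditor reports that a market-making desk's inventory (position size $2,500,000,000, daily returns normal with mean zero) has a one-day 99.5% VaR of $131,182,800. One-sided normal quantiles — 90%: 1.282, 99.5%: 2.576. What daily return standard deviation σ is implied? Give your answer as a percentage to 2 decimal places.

2.04%

VaR as a fraction: $131,182,800 / $2,500,000,000 = 5.247%.
σ = VaR / z = 5.247% / 2.576 = 2.037%.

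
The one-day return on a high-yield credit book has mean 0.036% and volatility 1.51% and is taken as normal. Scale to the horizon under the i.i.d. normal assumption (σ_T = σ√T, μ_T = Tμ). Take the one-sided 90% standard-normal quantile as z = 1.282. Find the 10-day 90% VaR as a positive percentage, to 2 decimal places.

σ_{10d} = 1.51% × √10 = 4.775%; μ_{10d} = 10 × 0.036% = 0.360%.
VaR = −(0.360%) + 1.282 × 4.775% = 5.762%.

5.76%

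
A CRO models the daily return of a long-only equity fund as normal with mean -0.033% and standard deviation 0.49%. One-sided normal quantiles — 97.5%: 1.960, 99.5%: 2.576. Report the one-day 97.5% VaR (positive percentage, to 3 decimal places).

VaR = −μ + z·σ = −(-0.033%) + 1.960 × 0.49% = 0.993%.

0.993%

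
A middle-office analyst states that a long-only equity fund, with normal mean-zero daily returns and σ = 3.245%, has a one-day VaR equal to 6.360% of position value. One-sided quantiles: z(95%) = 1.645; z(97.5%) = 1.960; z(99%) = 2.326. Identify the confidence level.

Implied z = VaR/σ = 6.360 / 3.245 = 1.960.
This matches z(97.5%) = 1.960.

97.5%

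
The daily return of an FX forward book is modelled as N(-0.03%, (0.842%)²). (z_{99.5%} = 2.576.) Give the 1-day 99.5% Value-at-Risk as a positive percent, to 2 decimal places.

2.20%

VaR = −μ + z·σ = −(-0.03%) + 2.576 × 0.842% = 2.199%.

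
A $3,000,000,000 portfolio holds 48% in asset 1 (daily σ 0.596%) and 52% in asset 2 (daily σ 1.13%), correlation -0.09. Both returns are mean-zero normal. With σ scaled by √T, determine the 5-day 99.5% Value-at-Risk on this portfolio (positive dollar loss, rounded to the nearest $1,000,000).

σ_p = √(0.48²·0.596² + 0.52²·1.13² + 2·-0.09·0.48·0.52·0.596·1.13) = 0.630%.
σ_{5d} = 0.630% × √5 = 1.409%.
z(99.5%) = 2.576.
VaR = 2.576 × 1.409% = 3.630%; on $3,000,000,000 that is $108,900,000.

$109,000,000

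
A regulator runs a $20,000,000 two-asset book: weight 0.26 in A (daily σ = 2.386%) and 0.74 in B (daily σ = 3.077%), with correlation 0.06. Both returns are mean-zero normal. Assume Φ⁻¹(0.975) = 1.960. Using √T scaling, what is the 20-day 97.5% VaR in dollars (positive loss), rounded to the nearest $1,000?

$4,200,000

σ_p = √(0.26²·2.386² + 0.74²·3.077² + 2·0.06·0.26·0.74·2.386·3.077) = 2.396%.
σ_{20d} = 2.396% × √20 = 10.715%.
VaR = 1.960 × 10.715% = 21.001%; on $20,000,000 that is $4,200,200.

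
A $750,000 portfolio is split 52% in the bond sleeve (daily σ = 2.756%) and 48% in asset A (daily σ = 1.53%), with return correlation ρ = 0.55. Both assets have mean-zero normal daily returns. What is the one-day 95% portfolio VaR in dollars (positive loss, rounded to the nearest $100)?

σ_p² = 0.52²·2.756² + 0.48²·1.53² + 2·0.55·0.52·0.48·2.756·1.53 = 3.7509 (%²).
σ_p = √3.7509 = 1.937%.
At 95%, z = 1.645.
VaR = 1.645 × 1.937% = 3.186%; on $750,000 that is $23,895.

$23,900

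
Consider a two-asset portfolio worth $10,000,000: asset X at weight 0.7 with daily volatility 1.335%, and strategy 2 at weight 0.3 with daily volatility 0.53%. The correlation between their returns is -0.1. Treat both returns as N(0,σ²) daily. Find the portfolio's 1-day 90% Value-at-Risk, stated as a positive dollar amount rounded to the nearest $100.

$119,500

σ_p² = 0.7²·1.335² + 0.3²·0.53² + 2·-0.1·0.7·0.3·1.335·0.53 = 0.8689 (%²).
σ_p = √0.8689 = 0.932%.
At 90%, z = 1.282.
VaR = 1.282 × 0.932% = 1.195%; on $10,000,000 that is $119,500.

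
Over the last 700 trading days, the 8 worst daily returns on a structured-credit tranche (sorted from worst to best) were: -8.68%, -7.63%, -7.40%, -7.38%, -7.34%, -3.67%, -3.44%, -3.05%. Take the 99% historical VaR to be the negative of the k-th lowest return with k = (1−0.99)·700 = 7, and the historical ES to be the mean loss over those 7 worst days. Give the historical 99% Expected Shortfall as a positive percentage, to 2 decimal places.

The 7 worst returns sum to -45.54%.
ES = −(-45.54%) / 7 = 6.5057…% ≈ 6.51%.

6.51%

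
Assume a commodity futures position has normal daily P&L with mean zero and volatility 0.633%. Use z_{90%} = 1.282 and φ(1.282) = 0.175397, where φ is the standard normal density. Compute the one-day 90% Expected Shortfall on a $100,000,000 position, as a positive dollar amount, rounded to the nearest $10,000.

Tail multiplier: φ(z)/(1−α) = 0.175397 / 0.1 = 1.754.
ES = 0.633% × 1.754 = 1.110%.
On $100,000,000: 0.01110 × $100,000,000 = $1,110,000.

$1,110,000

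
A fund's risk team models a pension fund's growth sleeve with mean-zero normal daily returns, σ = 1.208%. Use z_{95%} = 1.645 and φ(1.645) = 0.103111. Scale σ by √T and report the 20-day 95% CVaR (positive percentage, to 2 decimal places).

σ_{20d} = 1.208% × √20 = 5.402%.
ES multiplier = φ(z)/(1−α) = 0.103111/0.05 = 2.062.
ES = 5.402% × 2.062 = 11.139%.

11.14%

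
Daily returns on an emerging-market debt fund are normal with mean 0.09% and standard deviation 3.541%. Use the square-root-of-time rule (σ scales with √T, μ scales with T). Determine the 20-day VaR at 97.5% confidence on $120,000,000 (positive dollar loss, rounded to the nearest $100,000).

$35,100,000

At 97.5%, z = 1.960.
σ_{20d} = 3.541% × √20 = 15.836%; μ_{20d} = 20 × 0.09% = 1.800%.
VaR = −(1.800%) + 1.960 × 15.836% = 29.239%.
On $120,000,000: 0.29239 × $120,000,000 = $35,086,800.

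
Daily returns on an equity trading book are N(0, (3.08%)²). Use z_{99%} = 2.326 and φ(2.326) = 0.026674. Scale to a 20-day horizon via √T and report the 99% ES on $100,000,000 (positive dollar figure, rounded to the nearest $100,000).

$36,700,000

σ_{20d} = 3.08% × √20 = 13.774%.
ES multiplier = φ(z)/(1−α) = 0.026674/0.01 = 2.667.
ES = 13.774% × 2.667 = 36.735%; on $100,000,000: $36,735,000.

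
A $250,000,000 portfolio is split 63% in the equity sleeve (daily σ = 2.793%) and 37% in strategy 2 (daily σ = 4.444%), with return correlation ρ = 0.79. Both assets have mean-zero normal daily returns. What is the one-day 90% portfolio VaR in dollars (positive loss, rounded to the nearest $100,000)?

σ_p² = 0.63²·2.793² + 0.37²·4.444² + 2·0.79·0.63·0.37·2.793·4.444 = 10.3712 (%²).
σ_p = √10.3712 = 3.220%.
At 90%, z = 1.282.
VaR = 1.282 × 3.220% = 4.128%; on $250,000,000 that is $10,320,000.

$10,300,000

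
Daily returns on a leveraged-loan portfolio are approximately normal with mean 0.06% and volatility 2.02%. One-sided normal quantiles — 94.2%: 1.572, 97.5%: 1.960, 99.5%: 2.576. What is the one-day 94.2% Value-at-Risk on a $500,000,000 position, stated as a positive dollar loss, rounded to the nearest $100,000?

VaR = −μ + z·σ = −(0.06%) + 1.572 × 2.02% = 3.115%.
On $500,000,000: 0.03115 × $500,000,000 = $15,575,000.

$15,600,000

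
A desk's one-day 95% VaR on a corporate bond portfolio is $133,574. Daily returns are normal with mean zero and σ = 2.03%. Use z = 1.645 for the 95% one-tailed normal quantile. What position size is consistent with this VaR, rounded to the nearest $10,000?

$4,000,000

VaR as a fraction of value: z·σ = 1.645 × 2.03% = 3.33935%.
Position = $133,574 / 0.0333935 = $4,000,000.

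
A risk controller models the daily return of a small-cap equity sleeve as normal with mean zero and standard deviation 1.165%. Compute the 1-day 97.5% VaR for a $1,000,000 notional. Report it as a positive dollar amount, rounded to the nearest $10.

$22,830

At 97.5% one-sided, z = 1.960.
VaR = z·σ = 1.960 × 1.165% = 2.283%.
On $1,000,000: 0.02283 × $1,000,000 = $22,830.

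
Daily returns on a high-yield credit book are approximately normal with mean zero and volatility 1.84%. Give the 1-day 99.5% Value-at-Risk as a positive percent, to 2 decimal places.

At 99.5% one-sided, z = 2.576.
VaR = z·σ = 2.576 × 1.84% = 4.740%.

4.74%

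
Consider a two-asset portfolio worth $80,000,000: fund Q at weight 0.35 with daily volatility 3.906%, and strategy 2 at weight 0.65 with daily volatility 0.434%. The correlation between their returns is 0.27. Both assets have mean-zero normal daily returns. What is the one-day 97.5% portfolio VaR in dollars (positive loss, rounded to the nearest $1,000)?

$2,303,000

σ_p² = 0.35²·3.906² + 0.65²·0.434² + 2·0.27·0.35·0.65·3.906·0.434 = 2.1568 (%²).
σ_p = √2.1568 = 1.469%.
At 97.5%, z = 1.960.
VaR = 1.960 × 1.469% = 2.879%; on $80,000,000 that is $2,303,200.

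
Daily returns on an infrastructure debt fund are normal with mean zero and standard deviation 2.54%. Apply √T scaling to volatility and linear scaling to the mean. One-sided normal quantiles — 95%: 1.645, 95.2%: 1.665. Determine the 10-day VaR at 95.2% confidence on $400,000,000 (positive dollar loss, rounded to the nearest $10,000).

σ_{10d} = 2.54% × √10 = 8.032%.
VaR = 1.665 × 8.032% = 13.373%.
On $400,000,000: 0.13373 × $400,000,000 = $53,492,000.

$53,490,000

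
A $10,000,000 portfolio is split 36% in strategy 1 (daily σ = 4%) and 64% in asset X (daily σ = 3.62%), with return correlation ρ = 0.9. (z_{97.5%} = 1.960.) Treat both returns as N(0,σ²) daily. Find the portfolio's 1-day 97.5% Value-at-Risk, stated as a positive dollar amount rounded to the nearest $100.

$718,700

σ_p² = 0.36²·4² + 0.64²·3.62² + 2·0.9·0.36·0.64·4·3.62 = 13.4463 (%²).
σ_p = √13.4463 = 3.667%.
VaR = 1.960 × 3.667% = 7.187%; on $10,000,000 that is $718,700.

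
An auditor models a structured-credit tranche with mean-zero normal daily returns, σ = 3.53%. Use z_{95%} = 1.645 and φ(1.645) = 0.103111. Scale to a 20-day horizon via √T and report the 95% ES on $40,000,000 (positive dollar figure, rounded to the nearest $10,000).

$13,020,000

σ_{20d} = 3.53% × √20 = 15.787%.
ES multiplier = φ(z)/(1−α) = 0.103111/0.05 = 2.062.
ES = 15.787% × 2.062 = 32.553%; on $40,000,000: $13,021,200.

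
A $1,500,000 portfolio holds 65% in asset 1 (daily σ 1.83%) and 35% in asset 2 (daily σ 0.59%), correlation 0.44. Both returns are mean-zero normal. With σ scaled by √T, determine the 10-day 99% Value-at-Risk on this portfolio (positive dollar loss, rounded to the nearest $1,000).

σ_p = √(0.65²·1.83² + 0.35²·0.59² + 2·0.44·0.65·0.35·1.83·0.59) = 1.294%.
σ_{10d} = 1.294% × √10 = 4.092%.
z(99%) = 2.326.
VaR = 2.326 × 4.092% = 9.518%; on $1,500,000 that is $142,770.

$143,000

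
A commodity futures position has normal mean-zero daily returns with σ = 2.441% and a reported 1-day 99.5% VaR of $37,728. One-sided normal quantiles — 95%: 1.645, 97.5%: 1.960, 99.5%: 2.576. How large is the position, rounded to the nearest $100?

$600,000

VaR as a fraction of value: z·σ = 2.576 × 2.441% = 6.28802%.
Position = $37,728 / 0.0628802 = $599,998.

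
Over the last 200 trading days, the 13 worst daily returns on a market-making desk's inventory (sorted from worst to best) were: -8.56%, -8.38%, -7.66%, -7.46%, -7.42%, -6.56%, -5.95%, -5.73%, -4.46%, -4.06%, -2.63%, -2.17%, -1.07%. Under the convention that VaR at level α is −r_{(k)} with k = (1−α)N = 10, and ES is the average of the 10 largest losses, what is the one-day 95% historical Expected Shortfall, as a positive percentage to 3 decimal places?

The 10 worst returns sum to -66.24%.
ES = −(-66.24%) / 10 = 6.624%.

6.624%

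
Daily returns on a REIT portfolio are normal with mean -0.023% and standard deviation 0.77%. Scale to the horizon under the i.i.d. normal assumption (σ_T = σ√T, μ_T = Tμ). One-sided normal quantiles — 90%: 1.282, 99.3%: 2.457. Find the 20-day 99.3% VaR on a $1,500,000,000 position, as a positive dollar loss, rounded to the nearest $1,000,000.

$134,000,000

σ_{20d} = 0.77% × √20 = 3.444%; μ_{20d} = 20 × -0.023% = -0.460%.
VaR = −(-0.460%) + 2.457 × 3.444% = 8.922%.
On $1,500,000,000: 0.08922 × $1,500,000,000 = $133,830,000.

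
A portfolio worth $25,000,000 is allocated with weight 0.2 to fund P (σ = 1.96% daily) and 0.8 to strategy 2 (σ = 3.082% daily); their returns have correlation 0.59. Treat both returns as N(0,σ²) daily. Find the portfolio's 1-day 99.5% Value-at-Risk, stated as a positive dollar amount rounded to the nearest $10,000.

σ_p² = 0.2²·1.96² + 0.8²·3.082² + 2·0.59·0.2·0.8·1.96·3.082 = 7.3733 (%²).
σ_p = √7.3733 = 2.715%.
At 99.5%, z = 2.576.
VaR = 2.576 × 2.715% = 6.994%; on $25,000,000 that is $1,748,500.

$1,750,000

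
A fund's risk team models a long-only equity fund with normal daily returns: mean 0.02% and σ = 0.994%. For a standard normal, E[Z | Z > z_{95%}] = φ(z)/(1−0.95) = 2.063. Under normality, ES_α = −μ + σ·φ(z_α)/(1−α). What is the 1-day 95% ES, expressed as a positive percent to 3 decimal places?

ES = −(0.02%) + 0.994% × 2.063 = 2.031%.

2.031%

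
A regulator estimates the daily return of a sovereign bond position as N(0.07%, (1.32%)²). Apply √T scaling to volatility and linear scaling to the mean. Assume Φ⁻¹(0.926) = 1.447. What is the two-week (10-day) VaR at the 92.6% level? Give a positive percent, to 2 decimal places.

5.34%

σ_{10d} = 1.32% × √10 = 4.174%; μ_{10d} = 10 × 0.07% = 0.700%.
VaR = −(0.700%) + 1.447 × 4.174% = 5.340%.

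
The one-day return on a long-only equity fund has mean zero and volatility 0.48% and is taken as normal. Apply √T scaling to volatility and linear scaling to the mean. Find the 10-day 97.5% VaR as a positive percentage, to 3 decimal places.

2.975%

At 97.5%, z = 1.960.
σ_{10d} = 0.48% × √10 = 1.518%.
VaR = 1.960 × 1.518% = 2.975%.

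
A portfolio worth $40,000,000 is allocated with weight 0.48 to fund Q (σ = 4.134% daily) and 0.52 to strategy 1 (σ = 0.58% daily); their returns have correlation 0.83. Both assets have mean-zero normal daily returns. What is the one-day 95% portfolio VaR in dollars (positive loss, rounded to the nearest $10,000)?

$1,470,000

σ_p² = 0.48²·4.134² + 0.52²·0.58² + 2·0.83·0.48·0.52·4.134·0.58 = 5.0220 (%²).
σ_p = √5.0220 = 2.241%.
At 95%, z = 1.645.
VaR = 1.645 × 2.241% = 3.686%; on $40,000,000 that is $1,474,400.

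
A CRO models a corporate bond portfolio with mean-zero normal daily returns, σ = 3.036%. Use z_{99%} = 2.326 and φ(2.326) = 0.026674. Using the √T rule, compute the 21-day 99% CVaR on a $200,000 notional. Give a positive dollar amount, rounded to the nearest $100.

σ_{21d} = 3.036% × √21 = 13.913%.
ES multiplier = φ(z)/(1−α) = 0.026674/0.01 = 2.667.
ES = 13.913% × 2.667 = 37.106%; on $200,000: $74,212.

$74,200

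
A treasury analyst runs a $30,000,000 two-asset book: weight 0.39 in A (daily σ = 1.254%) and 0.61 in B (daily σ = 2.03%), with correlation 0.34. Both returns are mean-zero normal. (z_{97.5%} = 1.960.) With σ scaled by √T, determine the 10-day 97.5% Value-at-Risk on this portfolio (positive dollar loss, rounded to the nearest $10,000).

σ_p = √(0.39²·1.254² + 0.61²·2.03² + 2·0.34·0.39·0.61·1.254·2.03) = 1.478%.
σ_{10d} = 1.478% × √10 = 4.674%.
VaR = 1.960 × 4.674% = 9.161%; on $30,000,000 that is $2,748,300.

$2,750,000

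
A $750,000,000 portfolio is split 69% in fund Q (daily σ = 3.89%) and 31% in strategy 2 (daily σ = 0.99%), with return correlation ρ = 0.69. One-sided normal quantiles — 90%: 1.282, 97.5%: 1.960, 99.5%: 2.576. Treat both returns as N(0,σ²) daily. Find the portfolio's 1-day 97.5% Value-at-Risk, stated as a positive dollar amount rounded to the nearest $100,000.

σ_p² = 0.69²·3.89² + 0.31²·0.99² + 2·0.69·0.69·0.31·3.89·0.99 = 8.4354 (%²).
σ_p = √8.4354 = 2.904%.
VaR = 1.960 × 2.904% = 5.692%; on $750,000,000 that is $42,690,000.

$42,700,000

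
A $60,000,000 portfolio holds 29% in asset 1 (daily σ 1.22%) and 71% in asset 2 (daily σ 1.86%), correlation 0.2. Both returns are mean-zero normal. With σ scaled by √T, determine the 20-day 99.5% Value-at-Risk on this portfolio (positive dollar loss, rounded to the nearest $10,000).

$9,910,000

σ_p = √(0.29²·1.22² + 0.71²·1.86² + 2·0.2·0.29·0.71·1.22·1.86) = 1.434%.
σ_{20d} = 1.434% × √20 = 6.413%.
z(99.5%) = 2.576.
VaR = 2.576 × 6.413% = 16.520%; on $60,000,000 that is $9,912,000.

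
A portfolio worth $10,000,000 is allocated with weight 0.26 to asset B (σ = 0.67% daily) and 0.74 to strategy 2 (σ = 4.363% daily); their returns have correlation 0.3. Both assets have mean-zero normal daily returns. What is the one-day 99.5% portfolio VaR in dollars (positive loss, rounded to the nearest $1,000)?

σ_p² = 0.26²·0.67² + 0.74²·4.363² + 2·0.3·0.26·0.74·0.67·4.363 = 10.7918 (%²).
σ_p = √10.7918 = 3.285%.
At 99.5%, z = 2.576.
VaR = 2.576 × 3.285% = 8.462%; on $10,000,000 that is $846,200.

$846,000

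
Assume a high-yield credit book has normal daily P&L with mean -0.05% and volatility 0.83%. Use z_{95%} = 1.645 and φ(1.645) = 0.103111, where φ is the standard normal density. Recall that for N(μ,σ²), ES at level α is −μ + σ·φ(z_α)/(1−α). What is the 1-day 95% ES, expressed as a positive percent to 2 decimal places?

Tail multiplier: φ(z)/(1−α) = 0.103111 / 0.05 = 2.062.
ES = −(-0.05%) + 0.83% × 2.062 = 1.761%.

1.76%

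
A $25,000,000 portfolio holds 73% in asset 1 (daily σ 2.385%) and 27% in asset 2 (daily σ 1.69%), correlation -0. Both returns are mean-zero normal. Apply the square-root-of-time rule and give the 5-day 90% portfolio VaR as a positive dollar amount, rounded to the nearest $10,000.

$1,290,000

σ_p = √(0.73²·2.385² + 0.27²·1.69² + 2·-0·0.73·0.27·2.385·1.69) = 1.800%.
σ_{5d} = 1.800% × √5 = 4.025%.
z(90%) = 1.282.
VaR = 1.282 × 4.025% = 5.160%; on $25,000,000 that is $1,290,000.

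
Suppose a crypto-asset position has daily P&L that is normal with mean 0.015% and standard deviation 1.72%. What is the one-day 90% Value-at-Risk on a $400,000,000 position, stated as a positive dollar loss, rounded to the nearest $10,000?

$8,760,000

At 90% one-sided, z = 1.282.
VaR = −μ + z·σ = −(0.015%) + 1.282 × 1.72% = 2.190%.
On $400,000,000: 0.02190 × $400,000,000 = $8,760,000.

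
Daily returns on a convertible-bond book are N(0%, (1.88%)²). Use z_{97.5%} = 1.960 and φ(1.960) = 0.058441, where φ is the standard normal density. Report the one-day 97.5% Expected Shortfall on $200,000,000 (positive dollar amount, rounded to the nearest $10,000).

$8,790,000

Tail multiplier: φ(z)/(1−α) = 0.058441 / 0.025 = 2.338.
ES = 1.88% × 2.338 = 4.395%.
On $200,000,000: 0.04395 × $200,000,000 = $8,790,000.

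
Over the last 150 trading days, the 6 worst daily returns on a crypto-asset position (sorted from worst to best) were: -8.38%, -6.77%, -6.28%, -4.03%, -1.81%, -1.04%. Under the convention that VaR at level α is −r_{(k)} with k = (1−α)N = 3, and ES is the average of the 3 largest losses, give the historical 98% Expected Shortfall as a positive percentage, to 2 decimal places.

7.14%

The 3 worst returns sum to -21.43%.
ES = −(-21.43%) / 3 = 7.1433…% ≈ 7.14%.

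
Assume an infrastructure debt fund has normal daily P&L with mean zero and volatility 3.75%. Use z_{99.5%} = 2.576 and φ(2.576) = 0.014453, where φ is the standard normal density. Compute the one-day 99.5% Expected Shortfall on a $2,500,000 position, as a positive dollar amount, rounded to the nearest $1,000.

Tail multiplier: φ(z)/(1−α) = 0.014453 / 0.005 = 2.891.
ES = 3.75% × 2.891 = 10.841%.
On $2,500,000: 0.10841 × $2,500,000 = $271,025.

$271,000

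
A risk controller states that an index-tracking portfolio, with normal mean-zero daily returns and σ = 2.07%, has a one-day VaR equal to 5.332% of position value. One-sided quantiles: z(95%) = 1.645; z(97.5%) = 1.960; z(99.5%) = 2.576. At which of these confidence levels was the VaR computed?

Implied z = VaR/σ = 5.332 / 2.07 = 2.576.
This matches z(99.5%) = 2.576.

99.5%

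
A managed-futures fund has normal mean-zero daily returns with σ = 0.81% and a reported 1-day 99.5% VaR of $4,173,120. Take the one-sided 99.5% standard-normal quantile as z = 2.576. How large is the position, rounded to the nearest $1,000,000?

VaR as a fraction of value: z·σ = 2.576 × 0.81% = 2.08656%.
Position = $4,173,120 / 0.0208656 = $200,000,000.

$200,000,000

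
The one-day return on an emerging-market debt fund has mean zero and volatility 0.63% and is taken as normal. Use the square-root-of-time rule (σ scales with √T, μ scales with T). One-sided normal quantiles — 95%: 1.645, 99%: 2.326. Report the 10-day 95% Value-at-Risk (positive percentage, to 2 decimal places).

3.28%

σ_{10d} = 0.63% × √10 = 1.992%.
VaR = 1.645 × 1.992% = 3.277%.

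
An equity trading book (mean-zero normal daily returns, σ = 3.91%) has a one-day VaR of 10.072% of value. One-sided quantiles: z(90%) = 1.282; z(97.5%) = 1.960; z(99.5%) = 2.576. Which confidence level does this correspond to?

Implied z = VaR/σ = 10.072 / 3.91 = 2.576.
This matches z(99.5%) = 2.576.

99.5%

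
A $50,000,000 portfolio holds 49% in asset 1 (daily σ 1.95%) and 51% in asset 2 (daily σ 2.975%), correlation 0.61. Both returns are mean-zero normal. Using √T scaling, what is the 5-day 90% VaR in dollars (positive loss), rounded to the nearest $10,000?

$3,200,000

σ_p = √(0.49²·1.95² + 0.51²·2.975² + 2·0.61·0.49·0.51·1.95·2.975) = 2.232%.
σ_{5d} = 2.232% × √5 = 4.991%.
z(90%) = 1.282.
VaR = 1.282 × 4.991% = 6.398%; on $50,000,000 that is $3,199,000.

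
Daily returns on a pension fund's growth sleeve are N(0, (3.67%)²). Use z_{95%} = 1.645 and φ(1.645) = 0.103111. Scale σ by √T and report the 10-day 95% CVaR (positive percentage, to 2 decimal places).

σ_{10d} = 3.67% × √10 = 11.606%.
ES multiplier = φ(z)/(1−α) = 0.103111/0.05 = 2.062.
ES = 11.606% × 2.062 = 23.932%.

23.93%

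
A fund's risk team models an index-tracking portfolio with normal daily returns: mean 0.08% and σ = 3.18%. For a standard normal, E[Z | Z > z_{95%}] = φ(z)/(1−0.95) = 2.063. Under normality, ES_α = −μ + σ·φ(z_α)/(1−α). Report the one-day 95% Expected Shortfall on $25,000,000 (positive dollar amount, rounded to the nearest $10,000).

$1,620,000

ES = −(0.08%) + 3.18% × 2.063 = 6.480%.
On $25,000,000: 0.06480 × $25,000,000 = $1,620,000.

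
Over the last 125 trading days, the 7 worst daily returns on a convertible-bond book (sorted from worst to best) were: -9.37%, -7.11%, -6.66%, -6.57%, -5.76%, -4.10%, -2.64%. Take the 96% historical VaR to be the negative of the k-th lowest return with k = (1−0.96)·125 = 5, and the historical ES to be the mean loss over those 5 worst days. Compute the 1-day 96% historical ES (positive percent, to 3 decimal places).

The 5 worst returns sum to -35.47%.
ES = −(-35.47%) / 5 = 7.094%.

7.094%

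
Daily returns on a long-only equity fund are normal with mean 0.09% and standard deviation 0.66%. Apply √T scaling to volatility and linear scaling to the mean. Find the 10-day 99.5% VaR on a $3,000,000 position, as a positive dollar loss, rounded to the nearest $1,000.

At 99.5%, z = 2.576.
σ_{10d} = 0.66% × √10 = 2.087%; μ_{10d} = 10 × 0.09% = 0.900%.
VaR = −(0.900%) + 2.576 × 2.087% = 4.476%.
On $3,000,000: 0.04476 × $3,000,000 = $134,280.

$134,000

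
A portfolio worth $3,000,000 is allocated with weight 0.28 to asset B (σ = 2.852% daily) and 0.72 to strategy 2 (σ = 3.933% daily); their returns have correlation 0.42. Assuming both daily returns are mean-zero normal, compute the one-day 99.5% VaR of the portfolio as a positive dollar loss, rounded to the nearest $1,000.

$251,000

σ_p² = 0.28²·2.852² + 0.72²·3.933² + 2·0.42·0.28·0.72·2.852·3.933 = 10.5561 (%²).
σ_p = √10.5561 = 3.249%.
At 99.5%, z = 2.576.
VaR = 2.576 × 3.249% = 8.369%; on $3,000,000 that is $251,070.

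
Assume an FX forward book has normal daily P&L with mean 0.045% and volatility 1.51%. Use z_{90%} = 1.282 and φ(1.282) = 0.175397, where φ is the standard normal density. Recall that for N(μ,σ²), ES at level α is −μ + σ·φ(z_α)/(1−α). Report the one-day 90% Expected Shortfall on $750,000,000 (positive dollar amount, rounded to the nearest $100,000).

$19,500,000

Tail multiplier: φ(z)/(1−α) = 0.175397 / 0.1 = 1.754.
ES = −(0.045%) + 1.51% × 1.754 = 2.604%.
On $750,000,000: 0.02604 × $750,000,000 = $19,530,000.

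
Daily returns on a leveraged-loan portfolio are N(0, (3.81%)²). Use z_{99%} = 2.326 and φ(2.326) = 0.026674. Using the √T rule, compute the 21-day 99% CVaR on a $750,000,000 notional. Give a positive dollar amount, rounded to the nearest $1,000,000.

$349,000,000

σ_{21d} = 3.81% × √21 = 17.460%.
ES multiplier = φ(z)/(1−α) = 0.026674/0.01 = 2.667.
ES = 17.460% × 2.667 = 46.566%; on $750,000,000: $349,245,000.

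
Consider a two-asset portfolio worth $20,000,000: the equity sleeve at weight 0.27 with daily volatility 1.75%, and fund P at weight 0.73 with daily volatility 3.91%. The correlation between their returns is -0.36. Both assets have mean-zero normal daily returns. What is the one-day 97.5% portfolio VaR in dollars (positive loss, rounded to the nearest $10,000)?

σ_p² = 0.27²·1.75² + 0.73²·3.91² + 2·-0.36·0.27·0.73·1.75·3.91 = 7.3993 (%²).
σ_p = √7.3993 = 2.720%.
At 97.5%, z = 1.960.
VaR = 1.960 × 2.720% = 5.331%; on $20,000,000 that is $1,066,200.

$1,070,000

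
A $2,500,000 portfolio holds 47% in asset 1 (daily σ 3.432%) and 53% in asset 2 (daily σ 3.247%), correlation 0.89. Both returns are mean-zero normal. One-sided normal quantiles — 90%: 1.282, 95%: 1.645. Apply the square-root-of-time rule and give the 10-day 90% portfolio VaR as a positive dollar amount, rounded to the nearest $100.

σ_p = √(0.47²·3.432² + 0.53²·3.247² + 2·0.89·0.47·0.53·3.432·3.247) = 3.241%.
σ_{10d} = 3.241% × √10 = 10.249%.
VaR = 1.282 × 10.249% = 13.139%; on $2,500,000 that is $328,475.

$328,500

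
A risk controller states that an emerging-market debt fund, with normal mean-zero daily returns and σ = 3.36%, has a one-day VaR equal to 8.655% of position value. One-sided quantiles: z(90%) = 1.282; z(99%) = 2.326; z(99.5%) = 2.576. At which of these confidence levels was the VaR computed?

99.5%

Implied z = VaR/σ = 8.655 / 3.36 = 2.576.
This matches z(99.5%) = 2.576.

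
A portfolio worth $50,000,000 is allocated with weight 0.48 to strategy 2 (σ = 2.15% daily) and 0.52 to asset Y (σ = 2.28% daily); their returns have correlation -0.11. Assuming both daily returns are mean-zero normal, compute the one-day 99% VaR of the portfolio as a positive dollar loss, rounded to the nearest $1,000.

$1,726,000

σ_p² = 0.48²·2.15² + 0.52²·2.28² + 2·-0.11·0.48·0.52·2.15·2.28 = 2.2015 (%²).
σ_p = √2.2015 = 1.484%.
At 99%, z = 2.326.
VaR = 2.326 × 1.484% = 3.452%; on $50,000,000 that is $1,726,000.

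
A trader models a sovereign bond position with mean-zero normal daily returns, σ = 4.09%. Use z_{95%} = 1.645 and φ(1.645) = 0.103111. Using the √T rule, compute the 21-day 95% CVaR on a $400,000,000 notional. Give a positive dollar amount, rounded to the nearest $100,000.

$154,600,000

σ_{21d} = 4.09% × √21 = 18.743%.
ES multiplier = φ(z)/(1−α) = 0.103111/0.05 = 2.062.
ES = 18.743% × 2.062 = 38.648%; on $400,000,000: $154,592,000.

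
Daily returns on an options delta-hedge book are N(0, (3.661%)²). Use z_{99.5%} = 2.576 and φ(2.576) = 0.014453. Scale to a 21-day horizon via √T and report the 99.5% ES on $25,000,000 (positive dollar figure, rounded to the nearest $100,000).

σ_{21d} = 3.661% × √21 = 16.777%.
ES multiplier = φ(z)/(1−α) = 0.014453/0.005 = 2.891.
ES = 16.777% × 2.891 = 48.502%; on $25,000,000: $12,125,500.

$12,100,000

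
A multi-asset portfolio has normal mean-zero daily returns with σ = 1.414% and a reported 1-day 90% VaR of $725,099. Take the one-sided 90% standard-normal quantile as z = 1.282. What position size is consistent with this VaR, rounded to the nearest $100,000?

$40,000,000

VaR as a fraction of value: z·σ = 1.282 × 1.414% = 1.81275%.
Position = $725,099 / 0.0181275 = $39,999,989.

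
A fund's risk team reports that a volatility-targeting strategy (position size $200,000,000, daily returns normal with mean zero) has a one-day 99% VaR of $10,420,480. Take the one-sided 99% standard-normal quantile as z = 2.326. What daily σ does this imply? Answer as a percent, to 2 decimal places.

VaR as a fraction: $10,420,480 / $200,000,000 = 5.210%.
σ = VaR / z = 5.210% / 2.326 = 2.240%.

2.24%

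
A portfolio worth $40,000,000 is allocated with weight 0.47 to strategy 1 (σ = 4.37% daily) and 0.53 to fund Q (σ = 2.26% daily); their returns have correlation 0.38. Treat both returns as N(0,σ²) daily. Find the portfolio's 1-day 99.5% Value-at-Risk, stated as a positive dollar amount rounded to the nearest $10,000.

$2,830,000

σ_p² = 0.47²·4.37² + 0.53²·2.26² + 2·0.38·0.47·0.53·4.37·2.26 = 7.5230 (%²).
σ_p = √7.5230 = 2.743%.
At 99.5%, z = 2.576.
VaR = 2.576 × 2.743% = 7.066%; on $40,000,000 that is $2,826,400.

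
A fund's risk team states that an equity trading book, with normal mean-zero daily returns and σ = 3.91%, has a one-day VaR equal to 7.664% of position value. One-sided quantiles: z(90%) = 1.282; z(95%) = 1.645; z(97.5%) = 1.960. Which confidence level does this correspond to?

Implied z = VaR/σ = 7.664 / 3.91 = 1.960.
This matches z(97.5%) = 1.960.

97.5%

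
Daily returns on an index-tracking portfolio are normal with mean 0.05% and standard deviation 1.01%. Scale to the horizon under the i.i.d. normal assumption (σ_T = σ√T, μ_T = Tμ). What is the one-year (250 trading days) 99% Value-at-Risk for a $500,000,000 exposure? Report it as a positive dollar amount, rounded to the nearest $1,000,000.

$123,000,000

At 99%, z = 2.326.
σ_{250d} = 1.01% × √250 = 15.970%; μ_{250d} = 250 × 0.05% = 12.500%.
VaR = −(12.500%) + 2.326 × 15.970% = 24.646%.
On $500,000,000: 0.24646 × $500,000,000 = $123,230,000.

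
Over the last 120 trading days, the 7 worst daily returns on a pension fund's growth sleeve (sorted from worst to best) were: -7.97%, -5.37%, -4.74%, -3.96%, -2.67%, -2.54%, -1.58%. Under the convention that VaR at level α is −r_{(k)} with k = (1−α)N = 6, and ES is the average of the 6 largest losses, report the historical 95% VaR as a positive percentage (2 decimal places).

k = 6; the 6th lowest return is -2.54%, so VaR = 2.54%.

2.54%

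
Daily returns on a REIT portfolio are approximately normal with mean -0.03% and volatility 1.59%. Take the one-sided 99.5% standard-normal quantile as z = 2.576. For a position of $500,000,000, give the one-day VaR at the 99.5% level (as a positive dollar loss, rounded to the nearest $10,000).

$20,630,000

VaR = −μ + z·σ = −(-0.03%) + 2.576 × 1.59% = 4.126%.
On $500,000,000: 0.04126 × $500,000,000 = $20,630,000.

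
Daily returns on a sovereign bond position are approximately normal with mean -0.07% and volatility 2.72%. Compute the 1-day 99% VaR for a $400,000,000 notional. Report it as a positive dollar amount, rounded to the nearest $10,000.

$25,590,000

At 99% one-sided, z = 2.326.
VaR = −μ + z·σ = −(-0.07%) + 2.326 × 2.72% = 6.397%.
On $400,000,000: 0.06397 × $400,000,000 = $25,588,000.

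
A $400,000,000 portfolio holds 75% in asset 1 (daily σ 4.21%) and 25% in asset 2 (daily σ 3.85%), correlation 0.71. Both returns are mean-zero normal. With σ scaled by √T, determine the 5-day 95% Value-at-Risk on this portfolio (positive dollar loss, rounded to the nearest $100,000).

σ_p = √(0.75²·4.21² + 0.25²·3.85² + 2·0.71·0.75·0.25·4.21·3.85) = 3.900%.
σ_{5d} = 3.900% × √5 = 8.721%.
z(95%) = 1.645.
VaR = 1.645 × 8.721% = 14.346%; on $400,000,000 that is $57,384,000.

$57,400,000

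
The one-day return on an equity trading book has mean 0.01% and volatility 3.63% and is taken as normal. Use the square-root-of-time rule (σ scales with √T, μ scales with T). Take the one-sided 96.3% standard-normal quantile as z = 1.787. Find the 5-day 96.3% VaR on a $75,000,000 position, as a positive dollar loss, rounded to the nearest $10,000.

σ_{5d} = 3.63% × √5 = 8.117%; μ_{5d} = 5 × 0.01% = 0.050%.
VaR = −(0.050%) + 1.787 × 8.117% = 14.455%.
On $75,000,000: 0.14455 × $75,000,000 = $10,841,250.

$10,840,000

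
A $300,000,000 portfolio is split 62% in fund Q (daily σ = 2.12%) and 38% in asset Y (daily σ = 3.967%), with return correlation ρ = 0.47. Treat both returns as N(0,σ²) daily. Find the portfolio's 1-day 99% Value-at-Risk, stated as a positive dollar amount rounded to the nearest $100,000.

$16,900,000

σ_p² = 0.62²·2.12² + 0.38²·3.967² + 2·0.47·0.62·0.38·2.12·3.967 = 5.8626 (%²).
σ_p = √5.8626 = 2.421%.
At 99%, z = 2.326.
VaR = 2.326 × 2.421% = 5.631%; on $300,000,000 that is $16,893,000.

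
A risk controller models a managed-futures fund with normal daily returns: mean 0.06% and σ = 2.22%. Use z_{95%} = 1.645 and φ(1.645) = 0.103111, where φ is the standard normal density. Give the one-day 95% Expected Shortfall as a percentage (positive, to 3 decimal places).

4.518%

Tail multiplier: φ(z)/(1−α) = 0.103111 / 0.05 = 2.062.
ES = −(0.06%) + 2.22% × 2.062 = 4.518%.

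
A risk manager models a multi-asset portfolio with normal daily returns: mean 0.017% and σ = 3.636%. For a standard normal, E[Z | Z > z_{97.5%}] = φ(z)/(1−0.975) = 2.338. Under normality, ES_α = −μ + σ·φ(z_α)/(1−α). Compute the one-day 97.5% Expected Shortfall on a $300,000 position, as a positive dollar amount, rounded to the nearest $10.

ES = −(0.017%) + 3.636% × 2.338 = 8.484%.
On $300,000: 0.08484 × $300,000 = $25,452.

$25,450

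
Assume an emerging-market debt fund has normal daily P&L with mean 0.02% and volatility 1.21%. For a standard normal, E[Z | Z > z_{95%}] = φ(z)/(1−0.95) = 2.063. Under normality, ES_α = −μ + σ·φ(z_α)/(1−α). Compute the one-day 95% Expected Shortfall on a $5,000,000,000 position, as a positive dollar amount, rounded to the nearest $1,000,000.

ES = −(0.02%) + 1.21% × 2.063 = 2.476%.
On $5,000,000,000: 0.02476 × $5,000,000,000 = $123,800,000.

$124,000,000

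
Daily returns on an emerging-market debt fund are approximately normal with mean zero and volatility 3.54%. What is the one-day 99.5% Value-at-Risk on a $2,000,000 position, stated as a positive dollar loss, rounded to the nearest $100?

$182,400

At 99.5% one-sided, z = 2.576.
VaR = z·σ = 2.576 × 3.54% = 9.119%.
On $2,000,000: 0.09119 × $2,000,000 = $182,380.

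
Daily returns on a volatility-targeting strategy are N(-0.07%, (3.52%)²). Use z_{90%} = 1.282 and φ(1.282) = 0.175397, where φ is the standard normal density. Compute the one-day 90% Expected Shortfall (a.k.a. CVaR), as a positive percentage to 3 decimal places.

Tail multiplier: φ(z)/(1−α) = 0.175397 / 0.1 = 1.754.
ES = −(-0.07%) + 3.52% × 1.754 = 6.244%.

6.244%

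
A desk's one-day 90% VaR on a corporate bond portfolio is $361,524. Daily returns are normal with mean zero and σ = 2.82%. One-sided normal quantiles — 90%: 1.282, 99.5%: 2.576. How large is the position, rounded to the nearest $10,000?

VaR as a fraction of value: z·σ = 1.282 × 2.82% = 3.61524%.
Position = $361,524 / 0.0361524 = $10,000,000.

$10,000,000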